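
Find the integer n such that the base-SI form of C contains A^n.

1

C = A·s = s·A (charge = current × time).
The exponent of A is 1.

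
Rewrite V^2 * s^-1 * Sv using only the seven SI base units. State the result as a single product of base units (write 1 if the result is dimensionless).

kg²·m⁶·s⁻⁹·A⁻²

V = W/A (potential = power per current),
    = kg·m²·s⁻³·A⁻¹.
So V² = kg²·m⁴·s⁻⁶·A⁻².
Sv = J/kg (equivalent dose = energy per mass),
    = m²·s⁻².
Combining: V²·s⁻¹·Sv = (kg²·m⁴·s⁻⁶·A⁻²) · s⁻¹ · (m²·s⁻²) = kg²·m⁶·s⁻⁹·A⁻².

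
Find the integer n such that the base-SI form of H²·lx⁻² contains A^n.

H = Wb/A (inductance = flux per current),
    = kg·m²·s⁻²·A⁻².
So H² = kg²·m⁴·s⁻⁴·A⁻⁴.
lx = lm/m² (illuminance = luminous flux per area),
    = m⁻²·cd.
So lx⁻² = m⁴·cd⁻².
Combining: H²·lx⁻² = (kg²·m⁴·s⁻⁴·A⁻⁴) · (m⁴·cd⁻²) = kg²·m⁸·s⁻⁴·A⁻⁴·cd⁻².
The exponent of A is -4.

-4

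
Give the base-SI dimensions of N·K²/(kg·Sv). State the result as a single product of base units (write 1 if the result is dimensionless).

m⁻¹·K²

Sv = m²·s⁻².
So Sv⁻¹ = m⁻²·s².
N = kg·m·s⁻².
Combining: kg⁻¹·Sv⁻¹·N·K² = kg⁻¹ · (m⁻²·s²) · (kg·m·s⁻²) · K² = m⁻¹·K².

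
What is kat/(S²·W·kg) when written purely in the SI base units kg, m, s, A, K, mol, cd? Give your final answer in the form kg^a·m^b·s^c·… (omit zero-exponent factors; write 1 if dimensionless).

m²·s⁻⁴·A⁻⁴·mol

S = 1/Ω (conductance is reciprocal resistance),
    = kg⁻¹·m⁻²·s³·A².
So S⁻² = kg²·m⁴·s⁻⁶·A⁻⁴.
W = J/s (power = energy per time),
    = kg·m²·s⁻³.
So W⁻¹ = kg⁻¹·m⁻²·s³.
kat = mol/s = s⁻¹·mol (catalytic activity).
Combining: S⁻²·W⁻¹·kg⁻¹·kat = (kg²·m⁴·s⁻⁶·A⁻⁴) · (kg⁻¹·m⁻²·s³) · kg⁻¹ · (s⁻¹·mol) = m²·s⁻⁴·A⁻⁴·mol.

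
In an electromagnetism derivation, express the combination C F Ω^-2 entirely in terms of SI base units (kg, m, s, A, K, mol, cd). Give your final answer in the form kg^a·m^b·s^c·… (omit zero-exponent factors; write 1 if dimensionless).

C = A·s = s·A (charge = current × time).
F = C/V (capacitance = charge per voltage),
    = A·s/(kg·m²·s⁻³·A⁻¹) (substituting C and V),
    = kg⁻¹·m⁻²·s⁴·A².
Ω = V/A (resistance = voltage per current),
    = kg·m²·s⁻³·A⁻².
So Ω⁻² = kg⁻²·m⁻⁴·s⁶·A⁴.
Combining: C·F·Ω⁻² = (s·A) · (kg⁻¹·m⁻²·s⁴·A²) · (kg⁻²·m⁻⁴·s⁶·A⁴) = kg⁻³·m⁻⁶·s¹¹·A⁷.

kg⁻³·m⁻⁶·s¹¹·A⁷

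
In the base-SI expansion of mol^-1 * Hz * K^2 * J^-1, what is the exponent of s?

1

Hz = s⁻¹.
J = kg·m²·s⁻².
So J⁻¹ = kg⁻¹·m⁻²·s².
Combining: mol⁻¹·Hz·K²·J⁻¹ = mol⁻¹ · s⁻¹ · K² · (kg⁻¹·m⁻²·s²) = kg⁻¹·m⁻²·s·K²·mol⁻¹.
The exponent of s is 1.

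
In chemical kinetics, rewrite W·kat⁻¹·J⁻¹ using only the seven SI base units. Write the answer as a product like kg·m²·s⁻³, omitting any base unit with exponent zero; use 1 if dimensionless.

W = kg·m²·s⁻³.
kat = s⁻¹·mol.
So kat⁻¹ = s·mol⁻¹.
J = kg·m²·s⁻².
So J⁻¹ = kg⁻¹·m⁻²·s².
Combining: W·kat⁻¹·J⁻¹ = (kg·m²·s⁻³) · (s·mol⁻¹) · (kg⁻¹·m⁻²·s²) = mol⁻¹.

mol⁻¹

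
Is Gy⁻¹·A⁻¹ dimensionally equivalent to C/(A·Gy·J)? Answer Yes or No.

Left side:
  Gy = m²·s⁻².
  So Gy⁻¹ = m⁻²·s².
  Combining: Gy⁻¹·A⁻¹ = (m⁻²·s²) · A⁻¹ = m⁻²·s²·A⁻¹.
Right side:
  C = A·s = s·A (charge = current × time).
  Gy = J/kg (absorbed dose = energy per mass),
      = m²·s⁻².
  So Gy⁻¹ = m⁻²·s².
  J = N·m (work = force × distance),
      = kg·m²·s⁻².
  So J⁻¹ = kg⁻¹·m⁻²·s².
  Combining: C·A⁻¹·Gy⁻¹·J⁻¹ = (s·A) · A⁻¹ · (m⁻²·s²) · (kg⁻¹·m⁻²·s²) = kg⁻¹·m⁻⁴·s⁵.
Left is m⁻²·s²·A⁻¹; right is kg⁻¹·m⁻⁴·s⁵ — different.

No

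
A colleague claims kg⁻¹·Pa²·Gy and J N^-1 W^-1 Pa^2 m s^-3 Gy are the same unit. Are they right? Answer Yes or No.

Left side:
  Pa = kg·m⁻¹·s⁻².
  So Pa² = kg²·m⁻²·s⁻⁴.
  Gy = m²·s⁻².
  Combining: kg⁻¹·Pa²·Gy = kg⁻¹ · (kg²·m⁻²·s⁻⁴) · (m²·s⁻²) = kg·s⁻⁶.
Right side:
  J = kg·m²·s⁻².
  N = kg·m·s⁻².
  So N⁻¹ = kg⁻¹·m⁻¹·s².
  W = kg·m²·s⁻³.
  So W⁻¹ = kg⁻¹·m⁻²·s³.
  Pa = kg·m⁻¹·s⁻².
  So Pa² = kg²·m⁻²·s⁻⁴.
  Gy = m²·s⁻².
  Combining: J·N⁻¹·W⁻¹·Pa²·m·s⁻³·Gy = (kg·m²·s⁻²) · (kg⁻¹·m⁻¹·s²) · (kg⁻¹·m⁻²·s³) · (kg²·m⁻²·s⁻⁴) · m · s⁻³ · (m²·s⁻²) = kg·s⁻⁶.
Both reduce to kg·s⁻⁶.

Yes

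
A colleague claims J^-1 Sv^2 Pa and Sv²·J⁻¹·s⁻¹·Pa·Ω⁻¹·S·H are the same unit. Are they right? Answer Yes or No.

Left side:
  J = kg·m²·s⁻².
  So J⁻¹ = kg⁻¹·m⁻²·s².
  Sv = m²·s⁻².
  So Sv² = m⁴·s⁻⁴.
  Pa = kg·m⁻¹·s⁻².
  Combining: J⁻¹·Sv²·Pa = (kg⁻¹·m⁻²·s²) · (m⁴·s⁻⁴) · (kg·m⁻¹·s⁻²) = m·s⁻⁴.
Right side:
  Sv = J/kg (equivalent dose = energy per mass),
      = m²·s⁻².
  So Sv² = m⁴·s⁻⁴.
  J = N·m (work = force × distance),
      = kg·m²·s⁻².
  So J⁻¹ = kg⁻¹·m⁻²·s².
  Pa = N/m² (pressure = force per area),
      = kg·m⁻¹·s⁻².
  Ω = V/A (resistance = voltage per current),
      = kg·m²·s⁻³·A⁻².
  So Ω⁻¹ = kg⁻¹·m⁻²·s³·A².
  S = 1/Ω (conductance is reciprocal resistance),
      = kg⁻¹·m⁻²·s³·A².
  H = Wb/A (inductance = flux per current),
      = kg·m²·s⁻²·A⁻².
  Combining: Sv²·J⁻¹·s⁻¹·Pa·Ω⁻¹·S·H = (m⁴·s⁻⁴) · (kg⁻¹·m⁻²·s²) · s⁻¹ · (kg·m⁻¹·s⁻²) · (kg⁻¹·m⁻²·s³·A²) · (kg⁻¹·m⁻²·s³·A²) · (kg·m²·s⁻²·A⁻²) = kg⁻¹·m⁻¹·s⁻¹·A².
Left is m·s⁻⁴; right is kg⁻¹·m⁻¹·s⁻¹·A² — different.

No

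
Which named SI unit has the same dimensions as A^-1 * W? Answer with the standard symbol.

V

W = kg·m²·s⁻³.
Combining: A⁻¹·W = A⁻¹ · (kg·m²·s⁻³) = kg·m²·s⁻³·A⁻¹.
kg·m²·s⁻³·A⁻¹ is the base-SI form of the volt.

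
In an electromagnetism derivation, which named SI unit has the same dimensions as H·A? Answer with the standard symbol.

Wb

H = Wb/A (inductance = flux per current),
    = kg·m²·s⁻²·A⁻².
Combining: H·A = (kg·m²·s⁻²·A⁻²) · A = kg·m²·s⁻²·A⁻¹.
kg·m²·s⁻²·A⁻¹ is the base-SI form of the weber.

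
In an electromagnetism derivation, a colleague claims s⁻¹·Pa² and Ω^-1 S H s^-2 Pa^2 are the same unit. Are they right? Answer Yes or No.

Left side:
  Pa = kg·m⁻¹·s⁻².
  So Pa² = kg²·m⁻²·s⁻⁴.
  Combining: s⁻¹·Pa² = s⁻¹ · (kg²·m⁻²·s⁻⁴) = kg²·m⁻²·s⁻⁵.
Right side:
  Ω = V/A (resistance = voltage per current),
      = kg·m²·s⁻³·A⁻².
  So Ω⁻¹ = kg⁻¹·m⁻²·s³·A².
  S = 1/Ω (conductance is reciprocal resistance),
      = kg⁻¹·m⁻²·s³·A².
  H = Wb/A (inductance = flux per current),
      = kg·m²·s⁻²·A⁻².
  Pa = N/m² (pressure = force per area),
      = kg·m⁻¹·s⁻².
  So Pa² = kg²·m⁻²·s⁻⁴.
  Combining: Ω⁻¹·S·H·s⁻²·Pa² = (kg⁻¹·m⁻²·s³·A²) · (kg⁻¹·m⁻²·s³·A²) · (kg·m²·s⁻²·A⁻²) · s⁻² · (kg²·m⁻²·s⁻⁴) = kg·m⁻⁴·s⁻²·A².
Left is kg²·m⁻²·s⁻⁵; right is kg·m⁻⁴·s⁻²·A² — different.

No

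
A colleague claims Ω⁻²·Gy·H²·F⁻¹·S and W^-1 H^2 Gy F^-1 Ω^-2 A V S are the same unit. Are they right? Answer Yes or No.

Left side:
  Ω = V/A (resistance = voltage per current),
      = kg·m²·s⁻³·A⁻².
  So Ω⁻² = kg⁻²·m⁻⁴·s⁶·A⁴.
  Gy = J/kg (absorbed dose = energy per mass),
      = m²·s⁻².
  H = Wb/A (inductance = flux per current),
      = kg·m²·s⁻²·A⁻².
  So H² = kg²·m⁴·s⁻⁴·A⁻⁴.
  F = C/V (capacitance = charge per voltage),
      = A·s/(kg·m²·s⁻³·A⁻¹) (substituting C and V),
      = kg⁻¹·m⁻²·s⁴·A².
  So F⁻¹ = kg·m²·s⁻⁴·A⁻².
  S = 1/Ω (conductance is reciprocal resistance),
      = kg⁻¹·m⁻²·s³·A².
  Combining: Ω⁻²·Gy·H²·F⁻¹·S = (kg⁻²·m⁻⁴·s⁶·A⁴) · (m²·s⁻²) · (kg²·m⁴·s⁻⁴·A⁻⁴) · (kg·m²·s⁻⁴·A⁻²) · (kg⁻¹·m⁻²·s³·A²) = m²·s⁻¹.
Right side:
  W = J/s (power = energy per time),
      = kg·m²·s⁻³.
  So W⁻¹ = kg⁻¹·m⁻²·s³.
  H = Wb/A (inductance = flux per current),
      = kg·m²·s⁻²·A⁻².
  So H² = kg²·m⁴·s⁻⁴·A⁻⁴.
  Gy = J/kg (absorbed dose = energy per mass),
      = m²·s⁻².
  F = C/V (capacitance = charge per voltage),
      = A·s/(kg·m²·s⁻³·A⁻¹) (substituting C and V),
      = kg⁻¹·m⁻²·s⁴·A².
  So F⁻¹ = kg·m²·s⁻⁴·A⁻².
  Ω = V/A (resistance = voltage per current),
      = kg·m²·s⁻³·A⁻².
  So Ω⁻² = kg⁻²·m⁻⁴·s⁶·A⁴.
  V = W/A (potential = power per current),
      = kg·m²·s⁻³·A⁻¹.
  S = 1/Ω (conductance is reciprocal resistance),
      = kg⁻¹·m⁻²·s³·A².
  Combining: W⁻¹·H²·Gy·F⁻¹·Ω⁻²·A·V·S = (kg⁻¹·m⁻²·s³) · (kg²·m⁴·s⁻⁴·A⁻⁴) · (m²·s⁻²) · (kg·m²·s⁻⁴·A⁻²) · (kg⁻²·m⁻⁴·s⁶·A⁴) · A · (kg·m²·s⁻³·A⁻¹) · (kg⁻¹·m⁻²·s³·A²) = m²·s⁻¹.
Both reduce to m²·s⁻¹.

Yes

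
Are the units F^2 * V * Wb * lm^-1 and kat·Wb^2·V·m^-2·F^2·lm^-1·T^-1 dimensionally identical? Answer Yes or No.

No

Left side:
  F = kg⁻¹·m⁻²·s⁴·A².
  So F² = kg⁻²·m⁻⁴·s⁸·A⁴.
  V = kg·m²·s⁻³·A⁻¹.
  Wb = kg·m²·s⁻²·A⁻¹.
  lm = cd.
  So lm⁻¹ = cd⁻¹.
  Combining: F²·V·Wb·lm⁻¹ = (kg⁻²·m⁻⁴·s⁸·A⁴) · (kg·m²·s⁻³·A⁻¹) · (kg·m²·s⁻²·A⁻¹) · cd⁻¹ = s³·A²·cd⁻¹.
Right side:
  kat = mol/s = s⁻¹·mol (catalytic activity).
  Wb = V·s (flux: a volt is a weber per second),
      = kg·m²·s⁻²·A⁻¹.
  So Wb² = kg²·m⁴·s⁻⁴·A⁻².
  V = W/A (potential = power per current),
      = kg·m²·s⁻³·A⁻¹.
  F = C/V (capacitance = charge per voltage),
      = A·s/(kg·m²·s⁻³·A⁻¹) (substituting C and V),
      = kg⁻¹·m⁻²·s⁴·A².
  So F² = kg⁻²·m⁻⁴·s⁸·A⁴.
  lm = cd·sr = cd (luminous flux; sr is dimensionless).
  So lm⁻¹ = cd⁻¹.
  T = Wb/m² (flux density = flux per area),
      = kg·s⁻²·A⁻¹.
  So T⁻¹ = kg⁻¹·s²·A.
  Combining: kat·Wb²·V·m⁻²·F²·lm⁻¹·T⁻¹ = (s⁻¹·mol) · (kg²·m⁴·s⁻⁴·A⁻²) · (kg·m²·s⁻³·A⁻¹) · m⁻² · (kg⁻²·m⁻⁴·s⁸·A⁴) · cd⁻¹ · (kg⁻¹·s²·A) = s²·A²·mol·cd⁻¹.
Left is s³·A²·cd⁻¹; right is s²·A²·mol·cd⁻¹ — different.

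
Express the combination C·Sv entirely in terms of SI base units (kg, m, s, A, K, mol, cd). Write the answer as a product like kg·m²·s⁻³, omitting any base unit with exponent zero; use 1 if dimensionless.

C = A·s = s·A (charge = current × time).
Sv = J/kg (equivalent dose = energy per mass),
    = m²·s⁻².
Combining: C·Sv = (s·A) · (m²·s⁻²) = m²·s⁻¹·A.

m²·s⁻¹·A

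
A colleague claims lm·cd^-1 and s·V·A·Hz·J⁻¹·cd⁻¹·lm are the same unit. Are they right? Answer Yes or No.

Left side:
  lm = cd.
  Combining: lm·cd⁻¹ = cd · cd⁻¹ = 1.
Right side:
  V = kg·m²·s⁻³·A⁻¹.
  Hz = s⁻¹.
  J = kg·m²·s⁻².
  So J⁻¹ = kg⁻¹·m⁻²·s².
  lm = cd.
  Combining: s·V·A·Hz·J⁻¹·cd⁻¹·lm = s · (kg·m²·s⁻³·A⁻¹) · A · s⁻¹ · (kg⁻¹·m⁻²·s²) · cd⁻¹ · cd = s⁻¹.
Left is 1; right is s⁻¹ — different.

No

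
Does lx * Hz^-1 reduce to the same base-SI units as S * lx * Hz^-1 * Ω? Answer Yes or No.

Yes

Left side:
  lx = m⁻²·cd.
  Hz = s⁻¹.
  So Hz⁻¹ = s.
  Combining: lx·Hz⁻¹ = (m⁻²·cd) · s = m⁻²·s·cd.
Right side:
  S = 1/Ω (conductance is reciprocal resistance),
      = kg⁻¹·m⁻²·s³·A².
  lx = lm/m² (illuminance = luminous flux per area),
      = m⁻²·cd.
  Hz = 1/s = s⁻¹ (frequency is cycles per second).
  So Hz⁻¹ = s.
  Ω = V/A (resistance = voltage per current),
      = kg·m²·s⁻³·A⁻².
  Combining: S·lx·Hz⁻¹·Ω = (kg⁻¹·m⁻²·s³·A²) · (m⁻²·cd) · s · (kg·m²·s⁻³·A⁻²) = m⁻²·s·cd.
Both reduce to m⁻²·s·cd.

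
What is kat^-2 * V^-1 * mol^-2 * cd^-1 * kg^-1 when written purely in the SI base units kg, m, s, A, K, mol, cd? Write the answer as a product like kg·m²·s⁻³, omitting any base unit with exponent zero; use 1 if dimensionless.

kat = mol/s = s⁻¹·mol (catalytic activity).
So kat⁻² = s²·mol⁻².
V = W/A (potential = power per current),
    = kg·m²·s⁻³·A⁻¹.
So V⁻¹ = kg⁻¹·m⁻²·s³·A.
Combining: kat⁻²·V⁻¹·mol⁻²·cd⁻¹·kg⁻¹ = (s²·mol⁻²) · (kg⁻¹·m⁻²·s³·A) · mol⁻² · cd⁻¹ · kg⁻¹ = kg⁻²·m⁻²·s⁵·A·mol⁻⁴·cd⁻¹.

kg⁻²·m⁻²·s⁵·A·mol⁻⁴·cd⁻¹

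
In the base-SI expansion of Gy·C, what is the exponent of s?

Gy = J/kg (absorbed dose = energy per mass),
    = m²·s⁻².
C = A·s = s·A (charge = current × time).
Combining: Gy·C = (m²·s⁻²) · (s·A) = m²·s⁻¹·A.
The exponent of s is -1.

-1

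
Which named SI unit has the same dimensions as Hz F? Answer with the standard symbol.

Hz = s⁻¹.
F = kg⁻¹·m⁻²·s⁴·A².
Combining: Hz·F = s⁻¹ · (kg⁻¹·m⁻²·s⁴·A²) = kg⁻¹·m⁻²·s³·A².
kg⁻¹·m⁻²·s³·A² is the base-SI form of the siemens.

S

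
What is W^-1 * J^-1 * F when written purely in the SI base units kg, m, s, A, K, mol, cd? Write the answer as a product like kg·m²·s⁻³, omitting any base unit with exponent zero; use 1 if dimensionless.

W = J/s (power = energy per time),
    = kg·m²·s⁻³.
So W⁻¹ = kg⁻¹·m⁻²·s³.
J = N·m (work = force × distance),
    = kg·m²·s⁻².
So J⁻¹ = kg⁻¹·m⁻²·s².
F = C/V (capacitance = charge per voltage),
    = A·s/(kg·m²·s⁻³·A⁻¹) (substituting C and V),
    = kg⁻¹·m⁻²·s⁴·A².
Combining: W⁻¹·J⁻¹·F = (kg⁻¹·m⁻²·s³) · (kg⁻¹·m⁻²·s²) · (kg⁻¹·m⁻²·s⁴·A²) = kg⁻³·m⁻⁶·s⁹·A².

kg⁻³·m⁻⁶·s⁹·A²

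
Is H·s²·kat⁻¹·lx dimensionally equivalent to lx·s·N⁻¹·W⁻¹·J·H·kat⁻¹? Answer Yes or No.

Left side:
  H = Wb/A (inductance = flux per current),
      = kg·m²·s⁻²·A⁻².
  kat = mol/s = s⁻¹·mol (catalytic activity).
  So kat⁻¹ = s·mol⁻¹.
  lx = lm/m² (illuminance = luminous flux per area),
      = m⁻²·cd.
  Combining: H·s²·kat⁻¹·lx = (kg·m²·s⁻²·A⁻²) · s² · (s·mol⁻¹) · (m⁻²·cd) = kg·s·A⁻²·mol⁻¹·cd.
Right side:
  lx = m⁻²·cd.
  N = kg·m·s⁻².
  So N⁻¹ = kg⁻¹·m⁻¹·s².
  W = kg·m²·s⁻³.
  So W⁻¹ = kg⁻¹·m⁻²·s³.
  J = kg·m²·s⁻².
  H = kg·m²·s⁻²·A⁻².
  kat = s⁻¹·mol.
  So kat⁻¹ = s·mol⁻¹.
  Combining: lx·s·N⁻¹·W⁻¹·J·H·kat⁻¹ = (m⁻²·cd) · s · (kg⁻¹·m⁻¹·s²) · (kg⁻¹·m⁻²·s³) · (kg·m²·s⁻²) · (kg·m²·s⁻²·A⁻²) · (s·mol⁻¹) = m⁻¹·s³·A⁻²·mol⁻¹·cd.
Left is kg·s·A⁻²·mol⁻¹·cd; right is m⁻¹·s³·A⁻²·mol⁻¹·cd — different.

No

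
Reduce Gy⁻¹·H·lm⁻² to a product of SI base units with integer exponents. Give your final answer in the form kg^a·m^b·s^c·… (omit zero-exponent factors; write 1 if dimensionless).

kg·A⁻²·cd⁻²

Gy = J/kg (absorbed dose = energy per mass),
    = m²·s⁻².
So Gy⁻¹ = m⁻²·s².
H = Wb/A (inductance = flux per current),
    = kg·m²·s⁻²·A⁻².
lm = cd·sr = cd (luminous flux; sr is dimensionless).
So lm⁻² = cd⁻².
Combining: Gy⁻¹·H·lm⁻² = (m⁻²·s²) · (kg·m²·s⁻²·A⁻²) · cd⁻² = kg·A⁻²·cd⁻².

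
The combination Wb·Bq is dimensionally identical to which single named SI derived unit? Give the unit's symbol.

Wb = V·s (flux: a volt is a weber per second),
    = kg·m²·s⁻²·A⁻¹.
Bq = 1/s = s⁻¹ (activity is decays per second).
Combining: Wb·Bq = (kg·m²·s⁻²·A⁻¹) · s⁻¹ = kg·m²·s⁻³·A⁻¹.
kg·m²·s⁻³·A⁻¹ is the base-SI form of the volt.

V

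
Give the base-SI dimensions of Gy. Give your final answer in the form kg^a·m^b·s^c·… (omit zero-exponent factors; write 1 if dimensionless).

Gy = J/kg (absorbed dose = energy per mass),
    = m²·s⁻².

m²·s⁻²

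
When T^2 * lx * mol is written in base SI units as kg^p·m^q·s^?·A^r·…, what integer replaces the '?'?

T = Wb/m² (flux density = flux per area),
    = kg·s⁻²·A⁻¹.
So T² = kg²·s⁻⁴·A⁻².
lx = lm/m² (illuminance = luminous flux per area),
    = m⁻²·cd.
Combining: T²·lx·mol = (kg²·s⁻⁴·A⁻²) · (m⁻²·cd) · mol = kg²·m⁻²·s⁻⁴·A⁻²·mol·cd.
The exponent of s is -4.

-4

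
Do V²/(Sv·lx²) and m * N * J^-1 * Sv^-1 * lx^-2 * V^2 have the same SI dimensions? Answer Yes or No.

Yes

Left side:
  Sv = m²·s⁻².
  So Sv⁻¹ = m⁻²·s².
  lx = m⁻²·cd.
  So lx⁻² = m⁴·cd⁻².
  V = kg·m²·s⁻³·A⁻¹.
  So V² = kg²·m⁴·s⁻⁶·A⁻².
  Combining: Sv⁻¹·lx⁻²·V² = (m⁻²·s²) · (m⁴·cd⁻²) · (kg²·m⁴·s⁻⁶·A⁻²) = kg²·m⁶·s⁻⁴·A⁻²·cd⁻².
Right side:
  N = kg·m/s² = kg·m·s⁻² (force = mass × acceleration).
  J = N·m (work = force × distance),
      = kg·m²·s⁻².
  So J⁻¹ = kg⁻¹·m⁻²·s².
  Sv = J/kg (equivalent dose = energy per mass),
      = m²·s⁻².
  So Sv⁻¹ = m⁻²·s².
  lx = lm/m² (illuminance = luminous flux per area),
      = m⁻²·cd.
  So lx⁻² = m⁴·cd⁻².
  V = W/A (potential = power per current),
      = kg·m²·s⁻³·A⁻¹.
  So V² = kg²·m⁴·s⁻⁶·A⁻².
  Combining: m·N·J⁻¹·Sv⁻¹·lx⁻²·V² = m · (kg·m·s⁻²) · (kg⁻¹·m⁻²·s²) · (m⁻²·s²) · (m⁴·cd⁻²) · (kg²·m⁴·s⁻⁶·A⁻²) = kg²·m⁶·s⁻⁴·A⁻²·cd⁻².
Both reduce to kg²·m⁶·s⁻⁴·A⁻²·cd⁻².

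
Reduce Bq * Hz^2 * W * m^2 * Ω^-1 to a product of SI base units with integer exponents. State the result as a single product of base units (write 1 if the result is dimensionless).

m²·s⁻³·A²

Bq = 1/s = s⁻¹ (activity is decays per second).
Hz = 1/s = s⁻¹ (frequency is cycles per second).
So Hz² = s⁻².
W = J/s (power = energy per time),
    = kg·m²·s⁻³.
Ω = V/A (resistance = voltage per current),
    = kg·m²·s⁻³·A⁻².
So Ω⁻¹ = kg⁻¹·m⁻²·s³·A².
Combining: Bq·Hz²·W·m²·Ω⁻¹ = s⁻¹ · s⁻² · (kg·m²·s⁻³) · m² · (kg⁻¹·m⁻²·s³·A²) = m²·s⁻³·A².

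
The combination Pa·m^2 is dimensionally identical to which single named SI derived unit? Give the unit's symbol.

N

Pa = N/m² (pressure = force per area),
    = kg·m⁻¹·s⁻².
Combining: Pa·m² = (kg·m⁻¹·s⁻²) · m² = kg·m·s⁻².
kg·m·s⁻² is the base-SI form of the newton.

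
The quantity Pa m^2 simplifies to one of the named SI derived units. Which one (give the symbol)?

N

Pa = N/m² (pressure = force per area),
    = kg·m⁻¹·s⁻².
Combining: Pa·m² = (kg·m⁻¹·s⁻²) · m² = kg·m·s⁻².
kg·m·s⁻² is the base-SI form of the newton.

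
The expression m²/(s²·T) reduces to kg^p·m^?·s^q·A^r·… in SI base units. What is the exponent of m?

T = kg·s⁻²·A⁻¹.
So T⁻¹ = kg⁻¹·s²·A.
Combining: m²·s⁻²·T⁻¹ = m² · s⁻² · (kg⁻¹·s²·A) = kg⁻¹·m²·A.
The exponent of m is 2.

2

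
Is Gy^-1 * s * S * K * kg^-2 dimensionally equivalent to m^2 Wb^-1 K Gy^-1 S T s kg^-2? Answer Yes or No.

Left side:
  Gy = J/kg (absorbed dose = energy per mass),
      = m²·s⁻².
  So Gy⁻¹ = m⁻²·s².
  S = 1/Ω (conductance is reciprocal resistance),
      = kg⁻¹·m⁻²·s³·A².
  Combining: Gy⁻¹·s·S·K·kg⁻² = (m⁻²·s²) · s · (kg⁻¹·m⁻²·s³·A²) · K · kg⁻² = kg⁻³·m⁻⁴·s⁶·A²·K.
Right side:
  Wb = kg·m²·s⁻²·A⁻¹.
  So Wb⁻¹ = kg⁻¹·m⁻²·s²·A.
  Gy = m²·s⁻².
  So Gy⁻¹ = m⁻²·s².
  S = kg⁻¹·m⁻²·s³·A².
  T = kg·s⁻²·A⁻¹.
  Combining: m²·Wb⁻¹·K·Gy⁻¹·S·T·s·kg⁻² = m² · (kg⁻¹·m⁻²·s²·A) · K · (m⁻²·s²) · (kg⁻¹·m⁻²·s³·A²) · (kg·s⁻²·A⁻¹) · s · kg⁻² = kg⁻³·m⁻⁴·s⁶·A²·K.
Both reduce to kg⁻³·m⁻⁴·s⁶·A²·K.

Yes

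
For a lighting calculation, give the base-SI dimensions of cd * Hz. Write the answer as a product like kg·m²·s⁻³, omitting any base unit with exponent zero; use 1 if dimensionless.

Hz = 1/s = s⁻¹ (frequency is cycles per second).
Combining: cd·Hz = cd · s⁻¹ = s⁻¹·cd.

s⁻¹·cd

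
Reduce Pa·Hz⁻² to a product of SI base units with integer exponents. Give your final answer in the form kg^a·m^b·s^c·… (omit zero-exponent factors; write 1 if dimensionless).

kg·m⁻¹

Pa = N/m² (pressure = force per area),
    = kg·m⁻¹·s⁻².
Hz = 1/s = s⁻¹ (frequency is cycles per second).
So Hz⁻² = s².
Combining: Pa·Hz⁻² = (kg·m⁻¹·s⁻²) · s² = kg·m⁻¹.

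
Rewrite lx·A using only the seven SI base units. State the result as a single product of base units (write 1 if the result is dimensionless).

m⁻²·A·cd

lx = m⁻²·cd.
Combining: lx·A = (m⁻²·cd) · A = m⁻²·A·cd.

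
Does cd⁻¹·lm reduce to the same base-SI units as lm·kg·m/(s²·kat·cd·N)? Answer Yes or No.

No

Left side:
  lm = cd·sr = cd (luminous flux; sr is dimensionless).
  Combining: cd⁻¹·lm = cd⁻¹ · cd = 1.
Right side:
  lm = cd.
  kat = s⁻¹·mol.
  So kat⁻¹ = s·mol⁻¹.
  N = kg·m·s⁻².
  So N⁻¹ = kg⁻¹·m⁻¹·s².
  Combining: lm·s⁻²·kg·kat⁻¹·cd⁻¹·m·N⁻¹ = cd · s⁻² · kg · (s·mol⁻¹) · cd⁻¹ · m · (kg⁻¹·m⁻¹·s²) = s·mol⁻¹.
Left is 1; right is s·mol⁻¹ — different.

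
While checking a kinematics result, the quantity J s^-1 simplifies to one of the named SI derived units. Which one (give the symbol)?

J = kg·m²·s⁻².
Combining: J·s⁻¹ = (kg·m²·s⁻²) · s⁻¹ = kg·m²·s⁻³.
kg·m²·s⁻³ is the base-SI form of the watt.

W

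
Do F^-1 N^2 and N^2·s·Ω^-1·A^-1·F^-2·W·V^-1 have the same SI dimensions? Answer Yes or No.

Yes

Left side:
  F = kg⁻¹·m⁻²·s⁴·A².
  So F⁻¹ = kg·m²·s⁻⁴·A⁻².
  N = kg·m·s⁻².
  So N² = kg²·m²·s⁻⁴.
  Combining: F⁻¹·N² = (kg·m²·s⁻⁴·A⁻²) · (kg²·m²·s⁻⁴) = kg³·m⁴·s⁻⁸·A⁻².
Right side:
  N = kg·m·s⁻².
  So N² = kg²·m²·s⁻⁴.
  Ω = kg·m²·s⁻³·A⁻².
  So Ω⁻¹ = kg⁻¹·m⁻²·s³·A².
  F = kg⁻¹·m⁻²·s⁴·A².
  So F⁻² = kg²·m⁴·s⁻⁸·A⁻⁴.
  W = kg·m²·s⁻³.
  V = kg·m²·s⁻³·A⁻¹.
  So V⁻¹ = kg⁻¹·m⁻²·s³·A.
  Combining: N²·s·Ω⁻¹·A⁻¹·F⁻²·W·V⁻¹ = (kg²·m²·s⁻⁴) · s · (kg⁻¹·m⁻²·s³·A²) · A⁻¹ · (kg²·m⁴·s⁻⁸·A⁻⁴) · (kg·m²·s⁻³) · (kg⁻¹·m⁻²·s³·A) = kg³·m⁴·s⁻⁸·A⁻².
Both reduce to kg³·m⁴·s⁻⁸·A⁻².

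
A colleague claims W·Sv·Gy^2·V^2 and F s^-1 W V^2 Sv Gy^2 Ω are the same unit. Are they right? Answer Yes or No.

Yes

Left side:
  W = kg·m²·s⁻³.
  Sv = m²·s⁻².
  Gy = m²·s⁻².
  So Gy² = m⁴·s⁻⁴.
  V = kg·m²·s⁻³·A⁻¹.
  So V² = kg²·m⁴·s⁻⁶·A⁻².
  Combining: W·Sv·Gy²·V² = (kg·m²·s⁻³) · (m²·s⁻²) · (m⁴·s⁻⁴) · (kg²·m⁴·s⁻⁶·A⁻²) = kg³·m¹²·s⁻¹⁵·A⁻².
Right side:
  F = kg⁻¹·m⁻²·s⁴·A².
  W = kg·m²·s⁻³.
  V = kg·m²·s⁻³·A⁻¹.
  So V² = kg²·m⁴·s⁻⁶·A⁻².
  Sv = m²·s⁻².
  Gy = m²·s⁻².
  So Gy² = m⁴·s⁻⁴.
  Ω = kg·m²·s⁻³·A⁻².
  Combining: F·s⁻¹·W·V²·Sv·Gy²·Ω = (kg⁻¹·m⁻²·s⁴·A²) · s⁻¹ · (kg·m²·s⁻³) · (kg²·m⁴·s⁻⁶·A⁻²) · (m²·s⁻²) · (m⁴·s⁻⁴) · (kg·m²·s⁻³·A⁻²) = kg³·m¹²·s⁻¹⁵·A⁻².
Both reduce to kg³·m¹²·s⁻¹⁵·A⁻².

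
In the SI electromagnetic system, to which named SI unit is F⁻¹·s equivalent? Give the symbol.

Ω

F = C/V (capacitance = charge per voltage),
    = A·s/(kg·m²·s⁻³·A⁻¹) (substituting C and V),
    = kg⁻¹·m⁻²·s⁴·A².
So F⁻¹ = kg·m²·s⁻⁴·A⁻².
Combining: F⁻¹·s = (kg·m²·s⁻⁴·A⁻²) · s = kg·m²·s⁻³·A⁻².
kg·m²·s⁻³·A⁻² is the base-SI form of the ohm.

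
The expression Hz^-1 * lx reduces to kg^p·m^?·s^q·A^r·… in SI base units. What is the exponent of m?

-2

Hz = 1/s = s⁻¹ (frequency is cycles per second).
So Hz⁻¹ = s.
lx = lm/m² (illuminance = luminous flux per area),
    = m⁻²·cd.
Combining: Hz⁻¹·lx = s · (m⁻²·cd) = m⁻²·s·cd.
The exponent of m is -2.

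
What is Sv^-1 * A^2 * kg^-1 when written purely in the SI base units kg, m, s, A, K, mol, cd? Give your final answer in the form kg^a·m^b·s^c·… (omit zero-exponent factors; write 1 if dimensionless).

kg⁻¹·m⁻²·s²·A²

Sv = m²·s⁻².
So Sv⁻¹ = m⁻²·s².
Combining: Sv⁻¹·A²·kg⁻¹ = (m⁻²·s²) · A² · kg⁻¹ = kg⁻¹·m⁻²·s²·A².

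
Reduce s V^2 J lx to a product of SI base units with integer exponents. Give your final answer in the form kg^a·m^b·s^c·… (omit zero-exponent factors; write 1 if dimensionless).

V = kg·m²·s⁻³·A⁻¹.
So V² = kg²·m⁴·s⁻⁶·A⁻².
J = kg·m²·s⁻².
lx = m⁻²·cd.
Combining: s·V²·J·lx = s · (kg²·m⁴·s⁻⁶·A⁻²) · (kg·m²·s⁻²) · (m⁻²·cd) = kg³·m⁴·s⁻⁷·A⁻²·cd.

kg³·m⁴·s⁻⁷·A⁻²·cd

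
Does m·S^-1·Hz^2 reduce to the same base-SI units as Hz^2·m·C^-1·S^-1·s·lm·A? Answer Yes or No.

Left side:
  S = 1/Ω (conductance is reciprocal resistance),
      = kg⁻¹·m⁻²·s³·A².
  So S⁻¹ = kg·m²·s⁻³·A⁻².
  Hz = 1/s = s⁻¹ (frequency is cycles per second).
  So Hz² = s⁻².
  Combining: m·S⁻¹·Hz² = m · (kg·m²·s⁻³·A⁻²) · s⁻² = kg·m³·s⁻⁵·A⁻².
Right side:
  Hz = s⁻¹.
  So Hz² = s⁻².
  C = s·A.
  So C⁻¹ = s⁻¹·A⁻¹.
  S = kg⁻¹·m⁻²·s³·A².
  So S⁻¹ = kg·m²·s⁻³·A⁻².
  lm = cd.
  Combining: Hz²·m·C⁻¹·S⁻¹·s·lm·A = s⁻² · m · (s⁻¹·A⁻¹) · (kg·m²·s⁻³·A⁻²) · s · cd · A = kg·m³·s⁻⁵·A⁻²·cd.
Left is kg·m³·s⁻⁵·A⁻²; right is kg·m³·s⁻⁵·A⁻²·cd — different.

No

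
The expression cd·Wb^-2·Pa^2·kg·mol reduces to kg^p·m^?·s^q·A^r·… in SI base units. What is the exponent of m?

-6

Wb = kg·m²·s⁻²·A⁻¹.
So Wb⁻² = kg⁻²·m⁻⁴·s⁴·A².
Pa = kg·m⁻¹·s⁻².
So Pa² = kg²·m⁻²·s⁻⁴.
Combining: cd·Wb⁻²·Pa²·kg·mol = cd · (kg⁻²·m⁻⁴·s⁴·A²) · (kg²·m⁻²·s⁻⁴) · kg · mol = kg·m⁻⁶·A²·mol·cd.
The exponent of m is -6.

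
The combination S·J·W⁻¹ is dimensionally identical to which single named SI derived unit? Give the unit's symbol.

S = kg⁻¹·m⁻²·s³·A².
J = kg·m²·s⁻².
W = kg·m²·s⁻³.
So W⁻¹ = kg⁻¹·m⁻²·s³.
Combining: S·J·W⁻¹ = (kg⁻¹·m⁻²·s³·A²) · (kg·m²·s⁻²) · (kg⁻¹·m⁻²·s³) = kg⁻¹·m⁻²·s⁴·A².
kg⁻¹·m⁻²·s⁴·A² is the base-SI form of the farad.

F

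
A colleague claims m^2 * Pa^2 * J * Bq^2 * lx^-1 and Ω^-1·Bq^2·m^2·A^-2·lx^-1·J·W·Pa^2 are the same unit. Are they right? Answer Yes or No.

Left side:
  Pa = kg·m⁻¹·s⁻².
  So Pa² = kg²·m⁻²·s⁻⁴.
  J = kg·m²·s⁻².
  Bq = s⁻¹.
  So Bq² = s⁻².
  lx = m⁻²·cd.
  So lx⁻¹ = m²·cd⁻¹.
  Combining: m²·Pa²·J·Bq²·lx⁻¹ = m² · (kg²·m⁻²·s⁻⁴) · (kg·m²·s⁻²) · s⁻² · (m²·cd⁻¹) = kg³·m⁴·s⁻⁸·cd⁻¹.
Right side:
  Ω = kg·m²·s⁻³·A⁻².
  So Ω⁻¹ = kg⁻¹·m⁻²·s³·A².
  Bq = s⁻¹.
  So Bq² = s⁻².
  lx = m⁻²·cd.
  So lx⁻¹ = m²·cd⁻¹.
  J = kg·m²·s⁻².
  W = kg·m²·s⁻³.
  Pa = kg·m⁻¹·s⁻².
  So Pa² = kg²·m⁻²·s⁻⁴.
  Combining: Ω⁻¹·Bq²·m²·A⁻²·lx⁻¹·J·W·Pa² = (kg⁻¹·m⁻²·s³·A²) · s⁻² · m² · A⁻² · (m²·cd⁻¹) · (kg·m²·s⁻²) · (kg·m²·s⁻³) · (kg²·m⁻²·s⁻⁴) = kg³·m⁴·s⁻⁸·cd⁻¹.
Both reduce to kg³·m⁴·s⁻⁸·cd⁻¹.

Yes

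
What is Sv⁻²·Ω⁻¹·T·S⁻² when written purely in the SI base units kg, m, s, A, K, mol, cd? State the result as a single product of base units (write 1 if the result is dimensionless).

kg²·m⁻²·s⁻¹·A⁻³

Sv = J/kg (equivalent dose = energy per mass),
    = m²·s⁻².
So Sv⁻² = m⁻⁴·s⁴.
Ω = V/A (resistance = voltage per current),
    = kg·m²·s⁻³·A⁻².
So Ω⁻¹ = kg⁻¹·m⁻²·s³·A².
T = Wb/m² (flux density = flux per area),
    = kg·s⁻²·A⁻¹.
S = 1/Ω (conductance is reciprocal resistance),
    = kg⁻¹·m⁻²·s³·A².
So S⁻² = kg²·m⁴·s⁻⁶·A⁻⁴.
Combining: Sv⁻²·Ω⁻¹·T·S⁻² = (m⁻⁴·s⁴) · (kg⁻¹·m⁻²·s³·A²) · (kg·s⁻²·A⁻¹) · (kg²·m⁴·s⁻⁶·A⁻⁴) = kg²·m⁻²·s⁻¹·A⁻³.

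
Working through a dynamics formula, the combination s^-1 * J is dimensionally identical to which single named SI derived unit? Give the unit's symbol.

W

J = kg·m²·s⁻².
Combining: s⁻¹·J = s⁻¹ · (kg·m²·s⁻²) = kg·m²·s⁻³.
kg·m²·s⁻³ is the base-SI form of the watt.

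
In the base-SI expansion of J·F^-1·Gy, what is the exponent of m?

J = N·m (work = force × distance),
    = kg·m²·s⁻².
F = C/V (capacitance = charge per voltage),
    = A·s/(kg·m²·s⁻³·A⁻¹) (substituting C and V),
    = kg⁻¹·m⁻²·s⁴·A².
So F⁻¹ = kg·m²·s⁻⁴·A⁻².
Gy = J/kg (absorbed dose = energy per mass),
    = m²·s⁻².
Combining: J·F⁻¹·Gy = (kg·m²·s⁻²) · (kg·m²·s⁻⁴·A⁻²) · (m²·s⁻²) = kg²·m⁶·s⁻⁸·A⁻².
The exponent of m is 6.

6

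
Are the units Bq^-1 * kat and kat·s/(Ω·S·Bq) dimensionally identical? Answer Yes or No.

No

Left side:
  Bq = s⁻¹.
  So Bq⁻¹ = s.
  kat = s⁻¹·mol.
  Combining: Bq⁻¹·kat = s · (s⁻¹·mol) = mol.
Right side:
  Ω = kg·m²·s⁻³·A⁻².
  So Ω⁻¹ = kg⁻¹·m⁻²·s³·A².
  S = kg⁻¹·m⁻²·s³·A².
  So S⁻¹ = kg·m²·s⁻³·A⁻².
  Bq = s⁻¹.
  So Bq⁻¹ = s.
  kat = s⁻¹·mol.
  Combining: Ω⁻¹·S⁻¹·Bq⁻¹·kat·s = (kg⁻¹·m⁻²·s³·A²) · (kg·m²·s⁻³·A⁻²) · s · (s⁻¹·mol) · s = s·mol.
Left is mol; right is s·mol — different.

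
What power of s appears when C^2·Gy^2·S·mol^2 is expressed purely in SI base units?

1

C = A·s = s·A (charge = current × time).
So C² = s²·A².
Gy = J/kg (absorbed dose = energy per mass),
    = m²·s⁻².
So Gy² = m⁴·s⁻⁴.
S = 1/Ω (conductance is reciprocal resistance),
    = kg⁻¹·m⁻²·s³·A².
Combining: C²·Gy²·S·mol² = (s²·A²) · (m⁴·s⁻⁴) · (kg⁻¹·m⁻²·s³·A²) · mol² = kg⁻¹·m²·s·A⁴·mol².
The exponent of s is 1.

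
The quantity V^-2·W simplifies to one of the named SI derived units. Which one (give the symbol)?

S

V = kg·m²·s⁻³·A⁻¹.
So V⁻² = kg⁻²·m⁻⁴·s⁶·A².
W = kg·m²·s⁻³.
Combining: V⁻²·W = (kg⁻²·m⁻⁴·s⁶·A²) · (kg·m²·s⁻³) = kg⁻¹·m⁻²·s³·A².
kg⁻¹·m⁻²·s³·A² is the base-SI form of the siemens.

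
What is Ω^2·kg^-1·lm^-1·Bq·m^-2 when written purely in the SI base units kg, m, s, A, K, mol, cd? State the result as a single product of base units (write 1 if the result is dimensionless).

Ω = V/A (resistance = voltage per current),
    = kg·m²·s⁻³·A⁻².
So Ω² = kg²·m⁴·s⁻⁶·A⁻⁴.
lm = cd·sr = cd (luminous flux; sr is dimensionless).
So lm⁻¹ = cd⁻¹.
Bq = 1/s = s⁻¹ (activity is decays per second).
Combining: Ω²·kg⁻¹·lm⁻¹·Bq·m⁻² = (kg²·m⁴·s⁻⁶·A⁻⁴) · kg⁻¹ · cd⁻¹ · s⁻¹ · m⁻² = kg·m²·s⁻⁷·A⁻⁴·cd⁻¹.

kg·m²·s⁻⁷·A⁻⁴·cd⁻¹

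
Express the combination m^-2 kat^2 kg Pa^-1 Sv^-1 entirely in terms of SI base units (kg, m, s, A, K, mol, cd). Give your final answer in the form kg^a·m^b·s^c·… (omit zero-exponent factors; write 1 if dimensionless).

m⁻³·s²·mol²

kat = s⁻¹·mol.
So kat² = s⁻²·mol².
Pa = kg·m⁻¹·s⁻².
So Pa⁻¹ = kg⁻¹·m·s².
Sv = m²·s⁻².
So Sv⁻¹ = m⁻²·s².
Combining: m⁻²·kat²·kg·Pa⁻¹·Sv⁻¹ = m⁻² · (s⁻²·mol²) · kg · (kg⁻¹·m·s²) · (m⁻²·s²) = m⁻³·s²·mol².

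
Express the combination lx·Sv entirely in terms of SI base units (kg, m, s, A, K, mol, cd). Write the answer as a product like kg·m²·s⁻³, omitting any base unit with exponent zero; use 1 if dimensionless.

s⁻²·cd

lx = lm/m² (illuminance = luminous flux per area),
    = m⁻²·cd.
Sv = J/kg (equivalent dose = energy per mass),
    = m²·s⁻².
Combining: lx·Sv = (m⁻²·cd) · (m²·s⁻²) = s⁻²·cd.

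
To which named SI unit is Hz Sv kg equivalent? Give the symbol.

Hz = 1/s = s⁻¹ (frequency is cycles per second).
Sv = J/kg (equivalent dose = energy per mass),
    = m²·s⁻².
Combining: Hz·Sv·kg = s⁻¹ · (m²·s⁻²) · kg = kg·m²·s⁻³.
kg·m²·s⁻³ is the base-SI form of the watt.

W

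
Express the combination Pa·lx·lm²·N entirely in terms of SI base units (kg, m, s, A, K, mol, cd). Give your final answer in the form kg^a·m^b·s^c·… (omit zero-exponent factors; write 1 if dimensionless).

kg²·m⁻²·s⁻⁴·cd³

Pa = kg·m⁻¹·s⁻².
lx = m⁻²·cd.
lm = cd.
So lm² = cd².
N = kg·m·s⁻².
Combining: Pa·lx·lm²·N = (kg·m⁻¹·s⁻²) · (m⁻²·cd) · cd² · (kg·m·s⁻²) = kg²·m⁻²·s⁻⁴·cd³.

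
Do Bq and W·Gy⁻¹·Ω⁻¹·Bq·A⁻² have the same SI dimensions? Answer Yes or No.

No

Left side:
  Bq = 1/s = s⁻¹ (activity is decays per second).
Right side:
  W = J/s (power = energy per time),
      = kg·m²·s⁻³.
  Gy = J/kg (absorbed dose = energy per mass),
      = m²·s⁻².
  So Gy⁻¹ = m⁻²·s².
  Ω = V/A (resistance = voltage per current),
      = kg·m²·s⁻³·A⁻².
  So Ω⁻¹ = kg⁻¹·m⁻²·s³·A².
  Bq = 1/s = s⁻¹ (activity is decays per second).
  Combining: W·Gy⁻¹·Ω⁻¹·Bq·A⁻² = (kg·m²·s⁻³) · (m⁻²·s²) · (kg⁻¹·m⁻²·s³·A²) · s⁻¹ · A⁻² = m⁻²·s.
Left is s⁻¹; right is m⁻²·s — different.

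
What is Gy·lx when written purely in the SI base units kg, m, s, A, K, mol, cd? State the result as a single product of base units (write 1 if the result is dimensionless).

Gy = m²·s⁻².
lx = m⁻²·cd.
Combining: Gy·lx = (m²·s⁻²) · (m⁻²·cd) = s⁻²·cd.

s⁻²·cd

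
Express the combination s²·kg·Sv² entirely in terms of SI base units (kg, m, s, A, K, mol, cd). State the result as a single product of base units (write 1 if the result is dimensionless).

Sv = m²·s⁻².
So Sv² = m⁴·s⁻⁴.
Combining: s²·kg·Sv² = s² · kg · (m⁴·s⁻⁴) = kg·m⁴·s⁻².

kg·m⁴·s⁻²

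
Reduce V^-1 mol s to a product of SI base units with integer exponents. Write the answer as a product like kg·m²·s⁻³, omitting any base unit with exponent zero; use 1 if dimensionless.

V = W/A (potential = power per current),
    = kg·m²·s⁻³·A⁻¹.
So V⁻¹ = kg⁻¹·m⁻²·s³·A.
Combining: V⁻¹·mol·s = (kg⁻¹·m⁻²·s³·A) · mol · s = kg⁻¹·m⁻²·s⁴·A·mol.

kg⁻¹·m⁻²·s⁴·A·mol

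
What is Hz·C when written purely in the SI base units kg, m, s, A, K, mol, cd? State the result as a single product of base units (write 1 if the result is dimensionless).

Hz = 1/s = s⁻¹ (frequency is cycles per second).
C = A·s = s·A (charge = current × time).
Combining: Hz·C = s⁻¹ · (s·A) = A.

A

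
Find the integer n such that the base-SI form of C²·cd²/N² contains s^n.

C = s·A.
So C² = s²·A².
N = kg·m·s⁻².
So N⁻² = kg⁻²·m⁻²·s⁴.
Combining: C²·cd²·N⁻² = (s²·A²) · cd² · (kg⁻²·m⁻²·s⁴) = kg⁻²·m⁻²·s⁶·A²·cd².
The exponent of s is 6.

6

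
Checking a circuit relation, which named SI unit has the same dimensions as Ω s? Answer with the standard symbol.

H

Ω = kg·m²·s⁻³·A⁻².
Combining: Ω·s = (kg·m²·s⁻³·A⁻²) · s = kg·m²·s⁻²·A⁻².
kg·m²·s⁻²·A⁻² is the base-SI form of the henry.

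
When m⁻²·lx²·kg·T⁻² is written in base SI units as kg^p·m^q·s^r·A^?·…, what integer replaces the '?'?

lx = lm/m² (illuminance = luminous flux per area),
    = m⁻²·cd.
So lx² = m⁻⁴·cd².
T = Wb/m² (flux density = flux per area),
    = kg·s⁻²·A⁻¹.
So T⁻² = kg⁻²·s⁴·A².
Combining: m⁻²·lx²·kg·T⁻² = m⁻² · (m⁻⁴·cd²) · kg · (kg⁻²·s⁴·A²) = kg⁻¹·m⁻⁶·s⁴·A²·cd².
The exponent of A is 2.

2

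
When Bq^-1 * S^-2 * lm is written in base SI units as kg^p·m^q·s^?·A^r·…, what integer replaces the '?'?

-5

Bq = s⁻¹.
So Bq⁻¹ = s.
S = kg⁻¹·m⁻²·s³·A².
So S⁻² = kg²·m⁴·s⁻⁶·A⁻⁴.
lm = cd.
Combining: Bq⁻¹·S⁻²·lm = s · (kg²·m⁴·s⁻⁶·A⁻⁴) · cd = kg²·m⁴·s⁻⁵·A⁻⁴·cd.
The exponent of s is -5.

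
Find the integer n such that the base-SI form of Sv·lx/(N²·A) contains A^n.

Sv = m²·s⁻².
lx = m⁻²·cd.
N = kg·m·s⁻².
So N⁻² = kg⁻²·m⁻²·s⁴.
Combining: Sv·lx·N⁻²·A⁻¹ = (m²·s⁻²) · (m⁻²·cd) · (kg⁻²·m⁻²·s⁴) · A⁻¹ = kg⁻²·m⁻²·s²·A⁻¹·cd.
The exponent of A is -1.

-1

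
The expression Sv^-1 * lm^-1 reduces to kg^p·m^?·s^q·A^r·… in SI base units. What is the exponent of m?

Sv = J/kg (equivalent dose = energy per mass),
    = m²·s⁻².
So Sv⁻¹ = m⁻²·s².
lm = cd·sr = cd (luminous flux; sr is dimensionless).
So lm⁻¹ = cd⁻¹.
Combining: Sv⁻¹·lm⁻¹ = (m⁻²·s²) · cd⁻¹ = m⁻²·s²·cd⁻¹.
The exponent of m is -2.

-2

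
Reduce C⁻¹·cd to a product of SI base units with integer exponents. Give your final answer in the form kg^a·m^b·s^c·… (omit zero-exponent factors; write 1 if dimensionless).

s⁻¹·A⁻¹·cd

C = A·s = s·A (charge = current × time).
So C⁻¹ = s⁻¹·A⁻¹.
Combining: C⁻¹·cd = (s⁻¹·A⁻¹) · cd = s⁻¹·A⁻¹·cd.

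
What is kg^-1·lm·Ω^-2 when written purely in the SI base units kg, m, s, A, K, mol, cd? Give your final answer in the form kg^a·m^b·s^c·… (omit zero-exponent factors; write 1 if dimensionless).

lm = cd·sr = cd (luminous flux; sr is dimensionless).
Ω = V/A (resistance = voltage per current),
    = kg·m²·s⁻³·A⁻².
So Ω⁻² = kg⁻²·m⁻⁴·s⁶·A⁴.
Combining: kg⁻¹·lm·Ω⁻² = kg⁻¹ · cd · (kg⁻²·m⁻⁴·s⁶·A⁴) = kg⁻³·m⁻⁴·s⁶·A⁴·cd.

kg⁻³·m⁻⁴·s⁶·A⁴·cd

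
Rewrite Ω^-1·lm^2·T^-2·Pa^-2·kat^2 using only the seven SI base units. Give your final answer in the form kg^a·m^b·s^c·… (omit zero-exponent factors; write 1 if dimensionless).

kg⁻⁵·s⁹·A⁴·mol²·cd²

Ω = V/A (resistance = voltage per current),
    = kg·m²·s⁻³·A⁻².
So Ω⁻¹ = kg⁻¹·m⁻²·s³·A².
lm = cd·sr = cd (luminous flux; sr is dimensionless).
So lm² = cd².
T = Wb/m² (flux density = flux per area),
    = kg·s⁻²·A⁻¹.
So T⁻² = kg⁻²·s⁴·A².
Pa = N/m² (pressure = force per area),
    = kg·m⁻¹·s⁻².
So Pa⁻² = kg⁻²·m²·s⁴.
kat = mol/s = s⁻¹·mol (catalytic activity).
So kat² = s⁻²·mol².
Combining: Ω⁻¹·lm²·T⁻²·Pa⁻²·kat² = (kg⁻¹·m⁻²·s³·A²) · cd² · (kg⁻²·s⁴·A²) · (kg⁻²·m²·s⁴) · (s⁻²·mol²) = kg⁻⁵·s⁹·A⁴·mol²·cd².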